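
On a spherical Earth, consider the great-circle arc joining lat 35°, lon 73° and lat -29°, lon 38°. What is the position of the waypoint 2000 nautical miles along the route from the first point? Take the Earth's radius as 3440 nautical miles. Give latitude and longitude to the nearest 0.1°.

≈ lat 5.6°, lon 56.1°

Convert each endpoint to a unit vector on the sphere (x = cos φ cos λ, y = cos φ sin λ, z = sin φ).
The central angle between the endpoints is δ = arccos(p₁·p₂) ≈ 1.257 rad (72.0°). The total great-circle distance is δ·R ≈ 1.257 × 3440 ≈ 4324 nmi, so the target fraction is f = 2000/4324 ≈ 0.463.
Interpolate at f ≈ 0.463 with slerp weights a = sin((1−f)δ)/sin δ ≈ 0.657, b = sin(fδ)/sin δ ≈ 0.577.
p = a·p₁ + b·p₂ ≈ (0.555, 0.826, 0.097); φ = arcsin(p_z) ≈ 5.57°, λ = atan2(p_y, p_x) ≈ 56.08°.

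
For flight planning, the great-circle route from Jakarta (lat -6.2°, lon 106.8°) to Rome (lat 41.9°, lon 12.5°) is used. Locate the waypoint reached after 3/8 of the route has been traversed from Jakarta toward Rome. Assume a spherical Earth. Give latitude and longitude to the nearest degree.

≈ lat 18°, lon 79°

From cos δ = sin φ₁ sin φ₂ + cos φ₁ cos φ₂ cos Δλ, the central angle is δ ≈ 1.699 rad (97.3°).
Interpolate at f = 3/8 with slerp weights a = sin((1−f)δ)/sin δ ≈ 0.880, b = sin(fδ)/sin δ ≈ 0.600.
p = a·p₁ + b·p₂ ≈ (0.183, 0.935, 0.305); φ = arcsin(p_z) ≈ 17.78°, λ = atan2(p_y, p_x) ≈ 78.93°.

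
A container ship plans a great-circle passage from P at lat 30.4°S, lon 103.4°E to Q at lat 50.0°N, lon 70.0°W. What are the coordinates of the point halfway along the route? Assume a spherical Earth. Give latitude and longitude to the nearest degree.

From cos δ = sin φ₁ sin φ₂ + cos φ₁ cos φ₂ cos Δλ, the central angle is δ ≈ 2.789 rad (159.8°).
Interpolate at f = 1/2 with slerp weights a = sin((1−f)δ)/sin δ ≈ 2.849, b = sin(fδ)/sin δ ≈ 2.849.
p = a·p₁ + b·p₂ ≈ (0.057, 0.669, 0.741); φ = arcsin(p_z) ≈ 47.79°, λ = atan2(p_y, p_x) ≈ 85.15°.

≈ lat 48°N, lon 85°E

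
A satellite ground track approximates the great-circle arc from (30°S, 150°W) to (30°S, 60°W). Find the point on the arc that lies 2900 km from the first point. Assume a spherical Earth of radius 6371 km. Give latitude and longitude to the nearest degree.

≈ (38°S, 120°W)

From cos δ = sin φ₁ sin φ₂ + cos φ₁ cos φ₂ cos Δλ, the central angle is δ ≈ 1.318 rad (75.5°). The total great-circle distance is δ·R ≈ 1.318 × 6371 ≈ 8398 km, so the target fraction is f = 2900/8398 ≈ 0.345.
Interpolate at f ≈ 0.345 with slerp weights a = sin((1−f)δ)/sin δ ≈ 0.785, b = sin(fδ)/sin δ ≈ 0.454.
p = a·p₁ + b·p₂ ≈ (-0.392, -0.680, -0.619); φ = arcsin(p_z) ≈ -38.27°, λ = atan2(p_y, p_x) ≈ -119.94°.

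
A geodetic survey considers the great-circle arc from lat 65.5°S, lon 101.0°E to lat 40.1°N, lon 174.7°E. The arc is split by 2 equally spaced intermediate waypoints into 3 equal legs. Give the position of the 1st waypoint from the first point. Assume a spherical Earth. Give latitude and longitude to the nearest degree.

Write both endpoints as unit vectors p₁, p₂ with components (cos φ cos λ, cos φ sin λ, sin φ).
The central angle between the endpoints is δ = arccos(p₁·p₂) ≈ 2.091 rad (119.8°).
Interpolate at f = 1/3 with slerp weights a = sin((1−f)δ)/sin δ ≈ 1.135, b = sin(fδ)/sin δ ≈ 0.740.
p = a·p₁ + b·p₂ ≈ (-0.653, 0.514, -0.556); φ = arcsin(p_z) ≈ -33.77°, λ = atan2(p_y, p_x) ≈ 141.80°.

≈ lat 34°S, lon 142°E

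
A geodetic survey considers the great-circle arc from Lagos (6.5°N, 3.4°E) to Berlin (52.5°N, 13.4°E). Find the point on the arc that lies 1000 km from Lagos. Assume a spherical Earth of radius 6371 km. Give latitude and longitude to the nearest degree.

≈ 15°N, 5°E

Convert each endpoint to a unit vector on the sphere (x = cos φ cos λ, y = cos φ sin λ, z = sin φ).
The central angle between the endpoints is δ = arccos(p₁·p₂) ≈ 0.816 rad (46.7°). The total great-circle distance is δ·R ≈ 0.816 × 6371 ≈ 5196 km, so the target fraction is f = 1000/5196 ≈ 0.192.
Interpolate at f ≈ 0.192 with slerp weights a = sin((1−f)δ)/sin δ ≈ 0.841, b = sin(fδ)/sin δ ≈ 0.215.
p = a·p₁ + b·p₂ ≈ (0.961, 0.080, 0.265); φ = arcsin(p_z) ≈ 15.40°, λ = atan2(p_y, p_x) ≈ 4.75°.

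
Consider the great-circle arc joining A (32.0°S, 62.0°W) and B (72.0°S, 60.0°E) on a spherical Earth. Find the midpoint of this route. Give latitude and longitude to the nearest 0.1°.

≈ (63.7°S, 41.0°W)

Convert each endpoint to a unit vector on the sphere (x = cos φ cos λ, y = cos φ sin λ, z = sin φ).
The central angle between the endpoints is δ = arccos(p₁·p₂) ≈ 1.197 rad (68.6°).
Interpolate at f = 1/2 with slerp weights a = sin((1−f)δ)/sin δ ≈ 0.605, b = sin(fδ)/sin δ ≈ 0.605.
p = a·p₁ + b·p₂ ≈ (0.334, -0.291, -0.896); φ = arcsin(p_z) ≈ -63.67°, λ = atan2(p_y, p_x) ≈ -41.04°.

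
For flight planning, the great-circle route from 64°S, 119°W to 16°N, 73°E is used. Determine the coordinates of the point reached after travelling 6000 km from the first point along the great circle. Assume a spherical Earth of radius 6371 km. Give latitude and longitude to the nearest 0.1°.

≈ 60.5°S, 86.9°E

Convert each endpoint to a unit vector on the sphere (x = cos φ cos λ, y = cos φ sin λ, z = sin φ).
The central angle between the endpoints is δ = arccos(p₁·p₂) ≈ 2.292 rad (131.3°). The total great-circle distance is δ·R ≈ 2.292 × 6371 ≈ 14599 km, so the target fraction is f = 6000/14599 ≈ 0.411.
Interpolate at f ≈ 0.411 with slerp weights a = sin((1−f)δ)/sin δ ≈ 1.299, b = sin(fδ)/sin δ ≈ 1.076.
p = a·p₁ + b·p₂ ≈ (0.026, 0.491, -0.871); φ = arcsin(p_z) ≈ -60.52°, λ = atan2(p_y, p_x) ≈ 86.92°.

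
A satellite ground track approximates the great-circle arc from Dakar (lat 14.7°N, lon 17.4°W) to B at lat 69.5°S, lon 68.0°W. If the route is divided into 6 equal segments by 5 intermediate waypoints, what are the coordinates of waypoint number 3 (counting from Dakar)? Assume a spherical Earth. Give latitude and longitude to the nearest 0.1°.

The haversine formula gives a central angle δ ≈ 1.593 rad (91.3°) between the endpoints.
Interpolate at f = 3/6 with slerp weights a = sin((1−f)δ)/sin δ ≈ 0.715, b = sin(fδ)/sin δ ≈ 0.715.
p = a·p₁ + b·p₂ ≈ (0.754, -0.439, -0.488); φ = arcsin(p_z) ≈ -29.24°, λ = atan2(p_y, p_x) ≈ -30.22°.

≈ lat 29.2°S, lon 30.2°W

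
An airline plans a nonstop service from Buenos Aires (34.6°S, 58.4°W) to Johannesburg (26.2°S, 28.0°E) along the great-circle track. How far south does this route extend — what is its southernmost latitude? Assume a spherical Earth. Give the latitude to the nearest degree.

≈ 39°S

The great circle lies in the plane with unit normal n̂ = (p₁ × p₂)/|p₁ × p₂|.
Here n̂_z ≈ +0.772; the vertex latitude is φ_max = arccos|n̂_z| ≈ 39.5°.
Check via Clairaut: cos φ_max = |cos φ₁| · sin C = cos(34.6°)·sin(110.3°) ≈ 0.772, again giving ≈ 39.5°.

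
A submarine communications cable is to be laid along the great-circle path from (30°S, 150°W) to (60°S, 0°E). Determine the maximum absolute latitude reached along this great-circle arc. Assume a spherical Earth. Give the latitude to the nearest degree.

The great circle lies in the plane with unit normal n̂ = (p₁ × p₂)/|p₁ × p₂|.
Here n̂_z ≈ +0.217; the vertex latitude is φ_max = arccos|n̂_z| ≈ 77.5°.
Check via Clairaut: cos φ_max = |cos φ₁| · sin C = cos(30.0°)·sin(165.5°) ≈ 0.217, again giving ≈ 77.5°.

≈ 77°S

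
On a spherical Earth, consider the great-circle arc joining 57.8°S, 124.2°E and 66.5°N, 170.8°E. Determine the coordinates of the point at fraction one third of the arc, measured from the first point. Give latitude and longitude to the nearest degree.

≈ 16°S, 140°E

Write both endpoints as unit vectors p₁, p₂ with components (cos φ cos λ, cos φ sin λ, sin φ).
The central angle between the endpoints is δ = arccos(p₁·p₂) ≈ 2.252 rad (129.1°).
Interpolate at f = 1/3 with slerp weights a = sin((1−f)δ)/sin δ ≈ 1.285, b = sin(fδ)/sin δ ≈ 0.878.
p = a·p₁ + b·p₂ ≈ (-0.731, 0.622, -0.281); φ = arcsin(p_z) ≈ -16.34°, λ = atan2(p_y, p_x) ≈ 139.58°.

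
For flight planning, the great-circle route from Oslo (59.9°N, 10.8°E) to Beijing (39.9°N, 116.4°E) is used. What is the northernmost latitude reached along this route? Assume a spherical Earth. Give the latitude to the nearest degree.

The great circle lies in the plane with unit normal n̂ = (p₁ × p₂)/|p₁ × p₂|.
Here n̂_z ≈ +0.415; the vertex latitude is φ_max = arccos|n̂_z| ≈ 65.5°.
Check via Clairaut: cos φ_max = |cos φ₁| · sin C = cos(59.9°)·sin(55.9°) ≈ 0.415, again giving ≈ 65.5°.

≈ 65°N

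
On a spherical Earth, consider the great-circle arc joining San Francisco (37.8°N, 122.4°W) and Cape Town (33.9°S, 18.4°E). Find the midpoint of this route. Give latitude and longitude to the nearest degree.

Convert each endpoint to a unit vector on the sphere (x = cos φ cos λ, y = cos φ sin λ, z = sin φ).
The central angle between the endpoints is δ = arccos(p₁·p₂) ≈ 2.587 rad (148.2°).
Interpolate at f = 1/2 with slerp weights a = sin((1−f)δ)/sin δ ≈ 1.826, b = sin(fδ)/sin δ ≈ 1.826.
p = a·p₁ + b·p₂ ≈ (0.665, -0.740, 0.101); φ = arcsin(p_z) ≈ 5.78°, λ = atan2(p_y, p_x) ≈ -48.05°.

≈ (6°N, 48°W)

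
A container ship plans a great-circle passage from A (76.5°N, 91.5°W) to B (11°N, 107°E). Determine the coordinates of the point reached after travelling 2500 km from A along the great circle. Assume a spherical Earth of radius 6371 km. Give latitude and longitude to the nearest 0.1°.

≈ (79.5°N, 129.4°E)

Convert each endpoint to a unit vector on the sphere (x = cos φ cos λ, y = cos φ sin λ, z = sin φ).
The central angle between the endpoints is δ = arccos(p₁·p₂) ≈ 1.603 rad (91.8°). The total great-circle distance is δ·R ≈ 1.603 × 6371 ≈ 10210 km, so the target fraction is f = 2500/10210 ≈ 0.245.
Interpolate at f ≈ 0.245 with slerp weights a = sin((1−f)δ)/sin δ ≈ 0.936, b = sin(fδ)/sin δ ≈ 0.383.
p = a·p₁ + b·p₂ ≈ (-0.116, 0.141, 0.983); φ = arcsin(p_z) ≈ 79.51°, λ = atan2(p_y, p_x) ≈ 129.39°.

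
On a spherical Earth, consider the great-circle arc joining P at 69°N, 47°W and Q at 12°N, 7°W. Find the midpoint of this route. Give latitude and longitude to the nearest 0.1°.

From cos δ = sin φ₁ sin φ₂ + cos φ₁ cos φ₂ cos Δλ, the central angle is δ ≈ 1.090 rad (62.4°).
Interpolate at f = 1/2 with slerp weights a = sin((1−f)δ)/sin δ ≈ 0.585, b = sin(fδ)/sin δ ≈ 0.585.
p = a·p₁ + b·p₂ ≈ (0.711, -0.223, 0.667); φ = arcsin(p_z) ≈ 41.87°, λ = atan2(p_y, p_x) ≈ -17.42°.

≈ 41.9°N, 17.4°W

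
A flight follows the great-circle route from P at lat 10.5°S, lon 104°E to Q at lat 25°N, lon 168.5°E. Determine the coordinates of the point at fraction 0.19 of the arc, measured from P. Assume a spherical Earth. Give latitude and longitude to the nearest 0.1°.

Write both endpoints as unit vectors p₁, p₂ with components (cos φ cos λ, cos φ sin λ, sin φ).
The central angle between the endpoints is δ = arccos(p₁·p₂) ≈ 1.259 rad (72.1°).
Interpolate at f = 0.19 with slerp weights a = sin((1−f)δ)/sin δ ≈ 0.895, b = sin(fδ)/sin δ ≈ 0.249.
p = a·p₁ + b·p₂ ≈ (-0.434, 0.899, -0.058); φ = arcsin(p_z) ≈ -3.32°, λ = atan2(p_y, p_x) ≈ 115.77°.

≈ lat 3.3°S, lon 115.8°E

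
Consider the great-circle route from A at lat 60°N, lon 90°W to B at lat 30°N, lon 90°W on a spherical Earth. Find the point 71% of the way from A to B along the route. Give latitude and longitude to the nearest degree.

Convert each endpoint to a unit vector on the sphere (x = cos φ cos λ, y = cos φ sin λ, z = sin φ).
The central angle between the endpoints is δ = arccos(p₁·p₂) ≈ 0.524 rad (30.0°).
Interpolate at f = 0.71 with slerp weights a = sin((1−f)δ)/sin δ ≈ 0.303, b = sin(fδ)/sin δ ≈ 0.727.
p = a·p₁ + b·p₂ ≈ (0.000, -0.780, 0.625); φ = arcsin(p_z) ≈ 38.70°, λ = atan2(p_y, p_x) ≈ -90.00°.

≈ lat 39°N, lon 90°W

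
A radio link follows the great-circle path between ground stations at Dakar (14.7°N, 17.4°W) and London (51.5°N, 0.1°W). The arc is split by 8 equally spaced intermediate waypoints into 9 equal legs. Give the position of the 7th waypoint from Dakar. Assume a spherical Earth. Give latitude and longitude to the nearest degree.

≈ 44°N, 6°W

Convert each endpoint to a unit vector on the sphere (x = cos φ cos λ, y = cos φ sin λ, z = sin φ).
The central angle between the endpoints is δ = arccos(p₁·p₂) ≈ 0.686 rad (39.3°).
Interpolate at f = 7/9 with slerp weights a = sin((1−f)δ)/sin δ ≈ 0.240, b = sin(fδ)/sin δ ≈ 0.803.
p = a·p₁ + b·p₂ ≈ (0.721, -0.070, 0.689); φ = arcsin(p_z) ≈ 43.57°, λ = atan2(p_y, p_x) ≈ -5.56°.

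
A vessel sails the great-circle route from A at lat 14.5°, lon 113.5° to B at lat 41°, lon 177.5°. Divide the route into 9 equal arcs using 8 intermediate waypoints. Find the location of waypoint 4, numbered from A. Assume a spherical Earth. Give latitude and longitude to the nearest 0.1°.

≈ lat 30.1°, lon 137.6°

Write both endpoints as unit vectors p₁, p₂ with components (cos φ cos λ, cos φ sin λ, sin φ).
The central angle between the endpoints is δ = arccos(p₁·p₂) ≈ 1.065 rad (61.0°).
Interpolate at f = 4/9 with slerp weights a = sin((1−f)δ)/sin δ ≈ 0.638, b = sin(fδ)/sin δ ≈ 0.521.
p = a·p₁ + b·p₂ ≈ (-0.639, 0.583, 0.502); φ = arcsin(p_z) ≈ 30.10°, λ = atan2(p_y, p_x) ≈ 137.61°.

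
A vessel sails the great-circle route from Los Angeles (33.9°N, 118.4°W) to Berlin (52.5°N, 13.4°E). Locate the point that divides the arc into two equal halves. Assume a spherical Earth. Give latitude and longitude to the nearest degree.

From cos δ = sin φ₁ sin φ₂ + cos φ₁ cos φ₂ cos Δλ, the central angle is δ ≈ 1.465 rad (83.9°).
Interpolate at f = 1/2 with slerp weights a = sin((1−f)δ)/sin δ ≈ 0.672, b = sin(fδ)/sin δ ≈ 0.672.
p = a·p₁ + b·p₂ ≈ (0.133, -0.396, 0.909); φ = arcsin(p_z) ≈ 65.31°, λ = atan2(p_y, p_x) ≈ -71.47°.

≈ (65°N, 71°W)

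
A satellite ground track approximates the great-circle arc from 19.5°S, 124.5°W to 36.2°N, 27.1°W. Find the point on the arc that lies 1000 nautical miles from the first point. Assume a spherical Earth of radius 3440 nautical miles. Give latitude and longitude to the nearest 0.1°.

≈ 9.9°S, 110.4°W

From cos δ = sin φ₁ sin φ₂ + cos φ₁ cos φ₂ cos Δλ, the central angle is δ ≈ 1.870 rad (107.2°). The total great-circle distance is δ·R ≈ 1.870 × 3440 ≈ 6434 nmi, so the target fraction is f = 1000/6434 ≈ 0.155.
Interpolate at f ≈ 0.155 with slerp weights a = sin((1−f)δ)/sin δ ≈ 1.047, b = sin(fδ)/sin δ ≈ 0.300.
p = a·p₁ + b·p₂ ≈ (-0.343, -0.923, -0.172); φ = arcsin(p_z) ≈ -9.91°, λ = atan2(p_y, p_x) ≈ -110.40°.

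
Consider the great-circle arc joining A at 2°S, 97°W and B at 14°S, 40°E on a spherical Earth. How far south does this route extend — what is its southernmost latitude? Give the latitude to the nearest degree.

The great circle lies in the plane with unit normal n̂ = (p₁ × p₂)/|p₁ × p₂|.
Here n̂_z ≈ +0.927; the vertex latitude is φ_max = arccos|n̂_z| ≈ 22.0°.
Check via Clairaut: cos φ_max = |cos φ₁| · sin C = cos(2.0°)·sin(111.9°) ≈ 0.927, again giving ≈ 22.0°.

≈ 22°S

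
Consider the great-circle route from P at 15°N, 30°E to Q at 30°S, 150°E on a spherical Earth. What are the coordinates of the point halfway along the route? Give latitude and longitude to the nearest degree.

From cos δ = sin φ₁ sin φ₂ + cos φ₁ cos φ₂ cos Δλ, the central angle is δ ≈ 2.150 rad (123.2°).
Interpolate at f = 1/2 with slerp weights a = sin((1−f)δ)/sin δ ≈ 1.051, b = sin(fδ)/sin δ ≈ 1.051.
p = a·p₁ + b·p₂ ≈ (0.091, 0.963, -0.254); φ = arcsin(p_z) ≈ -14.69°, λ = atan2(p_y, p_x) ≈ 84.60°.

≈ 15°S, 85°E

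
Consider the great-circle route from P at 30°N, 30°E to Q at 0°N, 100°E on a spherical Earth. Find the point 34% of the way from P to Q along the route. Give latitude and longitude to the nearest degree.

≈ 23°N, 57°E

Write both endpoints as unit vectors p₁, p₂ with components (cos φ cos λ, cos φ sin λ, sin φ).
The central angle between the endpoints is δ = arccos(p₁·p₂) ≈ 1.270 rad (72.8°).
Interpolate at f = 0.34 with slerp weights a = sin((1−f)δ)/sin δ ≈ 0.778, b = sin(fδ)/sin δ ≈ 0.438.
p = a·p₁ + b·p₂ ≈ (0.508, 0.769, 0.389); φ = arcsin(p_z) ≈ 22.90°, λ = atan2(p_y, p_x) ≈ 56.55°.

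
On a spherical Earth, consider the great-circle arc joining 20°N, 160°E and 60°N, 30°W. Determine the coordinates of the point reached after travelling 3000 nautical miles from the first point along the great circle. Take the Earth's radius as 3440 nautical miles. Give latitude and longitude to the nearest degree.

≈ 70°N, 171°E

From cos δ = sin φ₁ sin φ₂ + cos φ₁ cos φ₂ cos Δλ, the central angle is δ ≈ 1.738 rad (99.6°). The total great-circle distance is δ·R ≈ 1.738 × 3440 ≈ 5979 nmi, so the target fraction is f = 3000/5979 ≈ 0.502.
Interpolate at f ≈ 0.502 with slerp weights a = sin((1−f)δ)/sin δ ≈ 0.773, b = sin(fδ)/sin δ ≈ 0.777.
p = a·p₁ + b·p₂ ≈ (-0.346, 0.054, 0.937); φ = arcsin(p_z) ≈ 69.50°, λ = atan2(p_y, p_x) ≈ 171.10°.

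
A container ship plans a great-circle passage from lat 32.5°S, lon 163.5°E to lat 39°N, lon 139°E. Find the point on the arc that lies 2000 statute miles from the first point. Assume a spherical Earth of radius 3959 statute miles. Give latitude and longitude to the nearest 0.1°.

≈ lat 4.9°S, lon 154.2°E

From cos δ = sin φ₁ sin φ₂ + cos φ₁ cos φ₂ cos Δλ, the central angle is δ ≈ 1.310 rad (75.0°). The total great-circle distance is δ·R ≈ 1.310 × 3959 ≈ 5184 mi, so the target fraction is f = 2000/5184 ≈ 0.386.
Interpolate at f ≈ 0.386 with slerp weights a = sin((1−f)δ)/sin δ ≈ 0.746, b = sin(fδ)/sin δ ≈ 0.501.
p = a·p₁ + b·p₂ ≈ (-0.897, 0.434, -0.085); φ = arcsin(p_z) ≈ -4.90°, λ = atan2(p_y, p_x) ≈ 154.17°.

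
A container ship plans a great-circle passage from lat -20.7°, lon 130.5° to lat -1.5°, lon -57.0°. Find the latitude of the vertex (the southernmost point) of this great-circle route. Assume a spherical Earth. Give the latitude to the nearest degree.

≈ -72°

The great circle lies in the plane with unit normal n̂ = (p₁ × p₂)/|p₁ × p₂|.
Here n̂_z ≈ +0.308; the vertex latitude is φ_max = arccos|n̂_z| ≈ 72.1°.
Check via Clairaut: cos φ_max = |cos φ₁| · sin C = cos(20.7°)·sin(160.8°) ≈ 0.308, again giving ≈ 72.1°.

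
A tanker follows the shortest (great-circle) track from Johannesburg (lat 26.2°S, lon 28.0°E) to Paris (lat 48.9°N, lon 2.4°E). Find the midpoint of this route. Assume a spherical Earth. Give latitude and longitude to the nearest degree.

≈ lat 12°N, lon 17°E

The haversine formula gives a central angle δ ≈ 1.370 rad (78.5°) between the endpoints.
Interpolate at f = 1/2 with slerp weights a = sin((1−f)δ)/sin δ ≈ 0.646, b = sin(fδ)/sin δ ≈ 0.646.
p = a·p₁ + b·p₂ ≈ (0.936, 0.290, 0.201); φ = arcsin(p_z) ≈ 11.62°, λ = atan2(p_y, p_x) ≈ 17.21°.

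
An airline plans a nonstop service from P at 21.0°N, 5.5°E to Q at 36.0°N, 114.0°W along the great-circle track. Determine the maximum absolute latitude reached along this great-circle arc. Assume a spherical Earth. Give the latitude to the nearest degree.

The great circle lies in the plane with unit normal n̂ = (p₁ × p₂)/|p₁ × p₂|.
Here n̂_z ≈ -0.666; the vertex latitude is φ_max = arccos|n̂_z| ≈ 48.2°.
Check via Clairaut: cos φ_max = |cos φ₁| · sin C = cos(21.0°)·sin(45.5°) ≈ 0.666, again giving ≈ 48.2°.

≈ 48°N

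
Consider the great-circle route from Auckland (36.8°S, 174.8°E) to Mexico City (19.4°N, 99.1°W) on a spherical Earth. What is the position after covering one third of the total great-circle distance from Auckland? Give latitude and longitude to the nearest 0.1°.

Write both endpoints as unit vectors p₁, p₂ with components (cos φ cos λ, cos φ sin λ, sin φ).
The central angle between the endpoints is δ = arccos(p₁·p₂) ≈ 1.719 rad (98.5°).
Interpolate at f = 1/3 with slerp weights a = sin((1−f)δ)/sin δ ≈ 0.921, b = sin(fδ)/sin δ ≈ 0.548.
p = a·p₁ + b·p₂ ≈ (-0.816, -0.444, -0.370); φ = arcsin(p_z) ≈ -21.70°, λ = atan2(p_y, p_x) ≈ -151.48°.

≈ 21.7°S, 151.5°W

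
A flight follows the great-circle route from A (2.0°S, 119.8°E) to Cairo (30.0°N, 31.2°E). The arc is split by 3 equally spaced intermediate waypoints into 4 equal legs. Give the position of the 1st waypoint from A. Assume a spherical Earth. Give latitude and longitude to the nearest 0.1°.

Write both endpoints as unit vectors p₁, p₂ with components (cos φ cos λ, cos φ sin λ, sin φ).
The central angle between the endpoints is δ = arccos(p₁·p₂) ≈ 1.567 rad (89.8°).
Interpolate at f = 1/4 with slerp weights a = sin((1−f)δ)/sin δ ≈ 0.923, b = sin(fδ)/sin δ ≈ 0.382.
p = a·p₁ + b·p₂ ≈ (-0.175, 0.972, 0.159); φ = arcsin(p_z) ≈ 9.13°, λ = atan2(p_y, p_x) ≈ 100.24°.

≈ (9.1°N, 100.2°E)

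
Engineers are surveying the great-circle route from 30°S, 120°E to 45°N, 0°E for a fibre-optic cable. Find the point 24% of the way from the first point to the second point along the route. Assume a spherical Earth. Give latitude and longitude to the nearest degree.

≈ 9°S, 94°E

From cos δ = sin φ₁ sin φ₂ + cos φ₁ cos φ₂ cos Δλ, the central angle is δ ≈ 2.291 rad (131.3°).
Interpolate at f = 0.24 with slerp weights a = sin((1−f)δ)/sin δ ≈ 1.311, b = sin(fδ)/sin δ ≈ 0.695.
p = a·p₁ + b·p₂ ≈ (-0.076, 0.984, -0.164); φ = arcsin(p_z) ≈ -9.44°, λ = atan2(p_y, p_x) ≈ 94.42°.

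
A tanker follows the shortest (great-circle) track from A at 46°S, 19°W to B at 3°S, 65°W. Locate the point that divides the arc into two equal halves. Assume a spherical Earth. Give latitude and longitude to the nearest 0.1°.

The haversine formula gives a central angle δ ≈ 1.024 rad (58.7°) between the endpoints.
Interpolate at f = 1/2 with slerp weights a = sin((1−f)δ)/sin δ ≈ 0.574, b = sin(fδ)/sin δ ≈ 0.574.
p = a·p₁ + b·p₂ ≈ (0.619, -0.649, -0.443); φ = arcsin(p_z) ≈ -26.27°, λ = atan2(p_y, p_x) ≈ -46.36°.

≈ 26.3°S, 46.4°W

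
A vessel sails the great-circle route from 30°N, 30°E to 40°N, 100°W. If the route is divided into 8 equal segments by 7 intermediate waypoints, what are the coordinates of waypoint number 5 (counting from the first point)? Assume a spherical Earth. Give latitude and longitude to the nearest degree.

Convert each endpoint to a unit vector on the sphere (x = cos φ cos λ, y = cos φ sin λ, z = sin φ).
The central angle between the endpoints is δ = arccos(p₁·p₂) ≈ 1.676 rad (96.0°).
Interpolate at f = 5/8 with slerp weights a = sin((1−f)δ)/sin δ ≈ 0.591, b = sin(fδ)/sin δ ≈ 0.871.
p = a·p₁ + b·p₂ ≈ (0.328, -0.401, 0.855); φ = arcsin(p_z) ≈ 58.81°, λ = atan2(p_y, p_x) ≈ -50.76°.

≈ 59°N, 51°W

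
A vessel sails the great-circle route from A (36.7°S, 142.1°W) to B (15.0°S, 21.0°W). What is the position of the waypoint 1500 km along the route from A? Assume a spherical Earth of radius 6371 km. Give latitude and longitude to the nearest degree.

≈ (43°S, 126°W)

Convert each endpoint to a unit vector on the sphere (x = cos φ cos λ, y = cos φ sin λ, z = sin φ).
The central angle between the endpoints is δ = arccos(p₁·p₂) ≈ 1.819 rad (104.2°). The total great-circle distance is δ·R ≈ 1.819 × 6371 ≈ 11587 km, so the target fraction is f = 1500/11587 ≈ 0.129.
Interpolate at f ≈ 0.129 with slerp weights a = sin((1−f)δ)/sin δ ≈ 1.031, b = sin(fδ)/sin δ ≈ 0.241.
p = a·p₁ + b·p₂ ≈ (-0.436, -0.591, -0.679); φ = arcsin(p_z) ≈ -42.74°, λ = atan2(p_y, p_x) ≈ -126.38°.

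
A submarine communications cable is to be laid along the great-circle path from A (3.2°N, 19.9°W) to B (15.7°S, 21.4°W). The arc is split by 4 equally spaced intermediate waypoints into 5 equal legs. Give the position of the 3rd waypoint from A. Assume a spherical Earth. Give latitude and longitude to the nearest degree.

Write both endpoints as unit vectors p₁, p₂ with components (cos φ cos λ, cos φ sin λ, sin φ).
The central angle between the endpoints is δ = arccos(p₁·p₂) ≈ 0.331 rad (19.0°).
Interpolate at f = 3/5 with slerp weights a = sin((1−f)δ)/sin δ ≈ 0.406, b = sin(fδ)/sin δ ≈ 0.607.
p = a·p₁ + b·p₂ ≈ (0.925, -0.351, -0.142); φ = arcsin(p_z) ≈ -8.14°, λ = atan2(p_y, p_x) ≈ -20.79°.

≈ (8°S, 21°W)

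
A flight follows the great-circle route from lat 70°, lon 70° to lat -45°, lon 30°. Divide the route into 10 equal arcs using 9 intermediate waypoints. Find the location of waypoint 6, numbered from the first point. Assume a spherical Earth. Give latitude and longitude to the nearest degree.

≈ lat 2°, lon 41°

Write both endpoints as unit vectors p₁, p₂ with components (cos φ cos λ, cos φ sin λ, sin φ).
The central angle between the endpoints is δ = arccos(p₁·p₂) ≈ 2.071 rad (118.6°).
Interpolate at f = 6/10 with slerp weights a = sin((1−f)δ)/sin δ ≈ 0.839, b = sin(fδ)/sin δ ≈ 1.078.
p = a·p₁ + b·p₂ ≈ (0.759, 0.651, 0.026); φ = arcsin(p_z) ≈ 1.50°, λ = atan2(p_y, p_x) ≈ 40.64°.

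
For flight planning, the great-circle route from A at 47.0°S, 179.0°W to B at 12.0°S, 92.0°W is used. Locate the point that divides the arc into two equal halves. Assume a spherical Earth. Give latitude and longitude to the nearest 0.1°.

The haversine formula gives a central angle δ ≈ 1.383 rad (79.2°) between the endpoints.
Interpolate at f = 1/2 with slerp weights a = sin((1−f)δ)/sin δ ≈ 0.649, b = sin(fδ)/sin δ ≈ 0.649.
p = a·p₁ + b·p₂ ≈ (-0.465, -0.642, -0.610); φ = arcsin(p_z) ≈ -37.56°, λ = atan2(p_y, p_x) ≈ -125.89°.

≈ 37.6°S, 125.9°W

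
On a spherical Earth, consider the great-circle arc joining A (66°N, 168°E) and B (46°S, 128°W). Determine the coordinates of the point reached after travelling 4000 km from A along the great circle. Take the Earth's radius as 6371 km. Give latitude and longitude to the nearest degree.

≈ (35°N, 160°W)

Write both endpoints as unit vectors p₁, p₂ with components (cos φ cos λ, cos φ sin λ, sin φ).
The central angle between the endpoints is δ = arccos(p₁·p₂) ≈ 2.133 rad (122.2°). The total great-circle distance is δ·R ≈ 2.133 × 6371 ≈ 13591 km, so the target fraction is f = 4000/13591 ≈ 0.294.
Interpolate at f ≈ 0.294 with slerp weights a = sin((1−f)δ)/sin δ ≈ 1.180, b = sin(fδ)/sin δ ≈ 0.694.
p = a·p₁ + b·p₂ ≈ (-0.766, -0.280, 0.578); φ = arcsin(p_z) ≈ 35.32°, λ = atan2(p_y, p_x) ≈ -159.90°.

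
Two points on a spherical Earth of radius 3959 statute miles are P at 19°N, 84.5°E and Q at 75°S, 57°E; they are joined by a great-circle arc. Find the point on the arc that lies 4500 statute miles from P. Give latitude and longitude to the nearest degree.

Write both endpoints as unit vectors p₁, p₂ with components (cos φ cos λ, cos φ sin λ, sin φ).
The central angle between the endpoints is δ = arccos(p₁·p₂) ≈ 1.668 rad (95.6°). The total great-circle distance is δ·R ≈ 1.668 × 3959 ≈ 6605 mi, so the target fraction is f = 4500/6605 ≈ 0.681.
Interpolate at f ≈ 0.681 with slerp weights a = sin((1−f)δ)/sin δ ≈ 0.509, b = sin(fδ)/sin δ ≈ 0.912.
p = a·p₁ + b·p₂ ≈ (0.175, 0.677, -0.715); φ = arcsin(p_z) ≈ -45.61°, λ = atan2(p_y, p_x) ≈ 75.54°.

≈ 46°S, 76°E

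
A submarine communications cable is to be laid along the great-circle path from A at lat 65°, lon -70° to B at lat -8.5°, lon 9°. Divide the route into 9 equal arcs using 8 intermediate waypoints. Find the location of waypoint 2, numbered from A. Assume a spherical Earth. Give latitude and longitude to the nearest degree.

≈ lat 54°, lon -34°

Convert each endpoint to a unit vector on the sphere (x = cos φ cos λ, y = cos φ sin λ, z = sin φ).
The central angle between the endpoints is δ = arccos(p₁·p₂) ≈ 1.625 rad (93.1°).
Interpolate at f = 2/9 with slerp weights a = sin((1−f)δ)/sin δ ≈ 0.955, b = sin(fδ)/sin δ ≈ 0.354.
p = a·p₁ + b·p₂ ≈ (0.484, -0.324, 0.813); φ = arcsin(p_z) ≈ 54.38°, λ = atan2(p_y, p_x) ≈ -33.85°.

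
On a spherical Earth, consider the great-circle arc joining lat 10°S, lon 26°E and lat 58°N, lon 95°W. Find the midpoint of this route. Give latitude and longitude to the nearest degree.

≈ lat 39°N, lon 7°W

Write both endpoints as unit vectors p₁, p₂ with components (cos φ cos λ, cos φ sin λ, sin φ).
The central angle between the endpoints is δ = arccos(p₁·p₂) ≈ 2.000 rad (114.6°).
Interpolate at f = 1/2 with slerp weights a = sin((1−f)δ)/sin δ ≈ 0.925, b = sin(fδ)/sin δ ≈ 0.925.
p = a·p₁ + b·p₂ ≈ (0.776, -0.089, 0.624); φ = arcsin(p_z) ≈ 38.61°, λ = atan2(p_y, p_x) ≈ -6.54°.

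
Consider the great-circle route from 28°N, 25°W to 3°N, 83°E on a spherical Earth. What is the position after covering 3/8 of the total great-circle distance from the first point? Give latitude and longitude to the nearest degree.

≈ 28°N, 20°E

Write both endpoints as unit vectors p₁, p₂ with components (cos φ cos λ, cos φ sin λ, sin φ).
The central angle between the endpoints is δ = arccos(p₁·p₂) ≈ 1.821 rad (104.4°).
Interpolate at f = 3/8 with slerp weights a = sin((1−f)δ)/sin δ ≈ 0.937, b = sin(fδ)/sin δ ≈ 0.651.
p = a·p₁ + b·p₂ ≈ (0.829, 0.296, 0.474); φ = arcsin(p_z) ≈ 28.30°, λ = atan2(p_y, p_x) ≈ 19.64°.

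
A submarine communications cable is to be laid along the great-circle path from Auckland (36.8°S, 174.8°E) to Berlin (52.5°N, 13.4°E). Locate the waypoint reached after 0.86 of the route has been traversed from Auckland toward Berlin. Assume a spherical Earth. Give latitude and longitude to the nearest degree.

≈ 63°N, 51°E

Write both endpoints as unit vectors p₁, p₂ with components (cos φ cos λ, cos φ sin λ, sin φ).
The central angle between the endpoints is δ = arccos(p₁·p₂) ≈ 2.785 rad (159.6°).
Interpolate at f = 0.86 with slerp weights a = sin((1−f)δ)/sin δ ≈ 1.090, b = sin(fδ)/sin δ ≈ 1.947.
p = a·p₁ + b·p₂ ≈ (0.283, 0.354, 0.891); φ = arcsin(p_z) ≈ 63.04°, λ = atan2(p_y, p_x) ≈ 51.30°.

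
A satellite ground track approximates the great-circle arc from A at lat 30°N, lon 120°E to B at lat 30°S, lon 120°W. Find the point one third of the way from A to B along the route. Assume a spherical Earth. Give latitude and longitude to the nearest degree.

≈ lat 12°N, lon 162°E

The haversine formula gives a central angle δ ≈ 2.246 rad (128.7°) between the endpoints.
Interpolate at f = 1/3 with slerp weights a = sin((1−f)δ)/sin δ ≈ 1.278, b = sin(fδ)/sin δ ≈ 0.872.
p = a·p₁ + b·p₂ ≈ (-0.931, 0.304, 0.203); φ = arcsin(p_z) ≈ 11.70°, λ = atan2(p_y, p_x) ≈ 161.90°.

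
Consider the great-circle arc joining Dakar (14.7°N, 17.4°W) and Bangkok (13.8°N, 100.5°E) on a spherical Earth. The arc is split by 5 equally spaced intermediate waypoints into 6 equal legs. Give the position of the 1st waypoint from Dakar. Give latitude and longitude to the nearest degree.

≈ 21°N, 1°E

From cos δ = sin φ₁ sin φ₂ + cos φ₁ cos φ₂ cos Δλ, the central angle is δ ≈ 1.960 rad (112.3°).
Interpolate at f = 1/6 with slerp weights a = sin((1−f)δ)/sin δ ≈ 1.079, b = sin(fδ)/sin δ ≈ 0.347.
p = a·p₁ + b·p₂ ≈ (0.934, 0.019, 0.356); φ = arcsin(p_z) ≈ 20.88°, λ = atan2(p_y, p_x) ≈ 1.17°.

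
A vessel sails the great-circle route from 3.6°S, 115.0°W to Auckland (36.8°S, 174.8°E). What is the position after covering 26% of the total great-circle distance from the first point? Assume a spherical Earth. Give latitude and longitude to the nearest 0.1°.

Convert each endpoint to a unit vector on the sphere (x = cos φ cos λ, y = cos φ sin λ, z = sin φ).
The central angle between the endpoints is δ = arccos(p₁·p₂) ≈ 1.257 rad (72.0°).
Interpolate at f = 0.26 with slerp weights a = sin((1−f)δ)/sin δ ≈ 0.843, b = sin(fδ)/sin δ ≈ 0.338.
p = a·p₁ + b·p₂ ≈ (-0.625, -0.738, -0.255); φ = arcsin(p_z) ≈ -14.78°, λ = atan2(p_y, p_x) ≈ -130.25°.

≈ 14.8°S, 130.2°W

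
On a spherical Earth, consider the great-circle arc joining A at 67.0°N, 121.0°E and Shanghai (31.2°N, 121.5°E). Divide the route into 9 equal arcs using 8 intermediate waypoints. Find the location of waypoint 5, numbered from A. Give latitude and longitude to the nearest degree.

Convert each endpoint to a unit vector on the sphere (x = cos φ cos λ, y = cos φ sin λ, z = sin φ).
The central angle between the endpoints is δ = arccos(p₁·p₂) ≈ 0.625 rad (35.8°).
Interpolate at f = 5/9 with slerp weights a = sin((1−f)δ)/sin δ ≈ 0.469, b = sin(fδ)/sin δ ≈ 0.582.
p = a·p₁ + b·p₂ ≈ (-0.354, 0.581, 0.733); φ = arcsin(p_z) ≈ 47.11°, λ = atan2(p_y, p_x) ≈ 121.37°.

≈ 47°N, 121°E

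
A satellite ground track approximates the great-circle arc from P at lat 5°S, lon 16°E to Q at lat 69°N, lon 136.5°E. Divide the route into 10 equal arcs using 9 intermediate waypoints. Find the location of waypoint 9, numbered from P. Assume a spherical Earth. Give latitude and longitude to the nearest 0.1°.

≈ lat 71.4°N, lon 105.9°E

Convert each endpoint to a unit vector on the sphere (x = cos φ cos λ, y = cos φ sin λ, z = sin φ).
The central angle between the endpoints is δ = arccos(p₁·p₂) ≈ 1.836 rad (105.2°).
Interpolate at f = 9/10 with slerp weights a = sin((1−f)δ)/sin δ ≈ 0.189, b = sin(fδ)/sin δ ≈ 1.033.
p = a·p₁ + b·p₂ ≈ (-0.087, 0.307, 0.948); φ = arcsin(p_z) ≈ 71.40°, λ = atan2(p_y, p_x) ≈ 105.88°.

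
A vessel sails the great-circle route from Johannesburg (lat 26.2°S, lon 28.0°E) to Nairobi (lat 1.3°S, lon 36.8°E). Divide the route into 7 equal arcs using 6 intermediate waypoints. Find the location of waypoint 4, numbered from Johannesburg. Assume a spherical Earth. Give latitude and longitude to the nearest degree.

≈ lat 12°S, lon 33°E

Write both endpoints as unit vectors p₁, p₂ with components (cos φ cos λ, cos φ sin λ, sin φ).
The central angle between the endpoints is δ = arccos(p₁·p₂) ≈ 0.459 rad (26.3°).
Interpolate at f = 4/7 with slerp weights a = sin((1−f)δ)/sin δ ≈ 0.441, b = sin(fδ)/sin δ ≈ 0.585.
p = a·p₁ + b·p₂ ≈ (0.818, 0.536, -0.208); φ = arcsin(p_z) ≈ -12.01°, λ = atan2(p_y, p_x) ≈ 33.25°.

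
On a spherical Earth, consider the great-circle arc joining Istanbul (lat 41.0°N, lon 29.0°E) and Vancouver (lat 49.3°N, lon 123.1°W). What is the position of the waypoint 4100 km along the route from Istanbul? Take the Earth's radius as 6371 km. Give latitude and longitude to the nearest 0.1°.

From cos δ = sin φ₁ sin φ₂ + cos φ₁ cos φ₂ cos Δλ, the central angle is δ ≈ 1.508 rad (86.4°). The total great-circle distance is δ·R ≈ 1.508 × 6371 ≈ 9609 km, so the target fraction is f = 4100/9609 ≈ 0.427.
Interpolate at f ≈ 0.427 with slerp weights a = sin((1−f)δ)/sin δ ≈ 0.762, b = sin(fδ)/sin δ ≈ 0.601.
p = a·p₁ + b·p₂ ≈ (0.289, -0.049, 0.956); φ = arcsin(p_z) ≈ 72.94°, λ = atan2(p_y, p_x) ≈ -9.70°.

≈ lat 72.9°N, lon 9.7°W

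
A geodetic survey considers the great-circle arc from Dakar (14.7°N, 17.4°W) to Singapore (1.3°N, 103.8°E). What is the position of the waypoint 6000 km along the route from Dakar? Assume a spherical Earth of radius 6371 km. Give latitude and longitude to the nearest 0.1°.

≈ (16.7°N, 38.8°E)

Write both endpoints as unit vectors p₁, p₂ with components (cos φ cos λ, cos φ sin λ, sin φ).
The central angle between the endpoints is δ = arccos(p₁·p₂) ≈ 2.089 rad (119.7°). The total great-circle distance is δ·R ≈ 2.089 × 6371 ≈ 13308 km, so the target fraction is f = 6000/13308 ≈ 0.451.
Interpolate at f ≈ 0.451 with slerp weights a = sin((1−f)δ)/sin δ ≈ 1.049, b = sin(fδ)/sin δ ≈ 0.931.
p = a·p₁ + b·p₂ ≈ (0.747, 0.600, 0.287); φ = arcsin(p_z) ≈ 16.70°, λ = atan2(p_y, p_x) ≈ 38.80°.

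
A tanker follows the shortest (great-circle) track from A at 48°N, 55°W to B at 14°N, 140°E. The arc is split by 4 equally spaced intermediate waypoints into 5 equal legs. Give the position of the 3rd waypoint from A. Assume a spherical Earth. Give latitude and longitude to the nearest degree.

≈ 59°N, 156°E

From cos δ = sin φ₁ sin φ₂ + cos φ₁ cos φ₂ cos Δλ, the central angle is δ ≈ 2.035 rad (116.6°).
Interpolate at f = 3/5 with slerp weights a = sin((1−f)δ)/sin δ ≈ 0.813, b = sin(fδ)/sin δ ≈ 1.050.
p = a·p₁ + b·p₂ ≈ (-0.469, 0.210, 0.858); φ = arcsin(p_z) ≈ 59.11°, λ = atan2(p_y, p_x) ≈ 155.91°.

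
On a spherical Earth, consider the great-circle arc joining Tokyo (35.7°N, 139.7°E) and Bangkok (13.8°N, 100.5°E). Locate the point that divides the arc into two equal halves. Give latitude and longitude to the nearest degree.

≈ (26°N, 118°E)

Write both endpoints as unit vectors p₁, p₂ with components (cos φ cos λ, cos φ sin λ, sin φ).
The central angle between the endpoints is δ = arccos(p₁·p₂) ≈ 0.722 rad (41.4°).
Interpolate at f = 1/2 with slerp weights a = sin((1−f)δ)/sin δ ≈ 0.534, b = sin(fδ)/sin δ ≈ 0.534.
p = a·p₁ + b·p₂ ≈ (-0.426, 0.791, 0.439); φ = arcsin(p_z) ≈ 26.06°, λ = atan2(p_y, p_x) ≈ 118.28°.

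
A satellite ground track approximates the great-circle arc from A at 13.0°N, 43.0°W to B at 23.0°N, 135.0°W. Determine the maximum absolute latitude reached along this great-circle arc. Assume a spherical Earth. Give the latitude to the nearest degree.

The great circle lies in the plane with unit normal n̂ = (p₁ × p₂)/|p₁ × p₂|.
Here n̂_z ≈ -0.898; the vertex latitude is φ_max = arccos|n̂_z| ≈ 26.1°.
Check via Clairaut: cos φ_max = |cos φ₁| · sin C = cos(13.0°)·sin(67.1°) ≈ 0.898, again giving ≈ 26.1°.

≈ 26°N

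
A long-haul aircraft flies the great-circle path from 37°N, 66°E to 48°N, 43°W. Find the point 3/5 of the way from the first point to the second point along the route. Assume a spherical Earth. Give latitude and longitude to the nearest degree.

Write both endpoints as unit vectors p₁, p₂ with components (cos φ cos λ, cos φ sin λ, sin φ).
The central angle between the endpoints is δ = arccos(p₁·p₂) ≈ 1.294 rad (74.1°).
Interpolate at f = 3/5 with slerp weights a = sin((1−f)δ)/sin δ ≈ 0.514, b = sin(fδ)/sin δ ≈ 0.728.
p = a·p₁ + b·p₂ ≈ (0.524, 0.043, 0.851); φ = arcsin(p_z) ≈ 58.31°, λ = atan2(p_y, p_x) ≈ 4.68°.

≈ 58°N, 5°E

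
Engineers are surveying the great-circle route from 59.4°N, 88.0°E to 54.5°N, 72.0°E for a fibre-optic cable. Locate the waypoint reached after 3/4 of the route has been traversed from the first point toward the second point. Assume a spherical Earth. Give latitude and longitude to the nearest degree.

≈ 56°N, 76°E

The haversine formula gives a central angle δ ≈ 0.174 rad (10.0°) between the endpoints.
Interpolate at f = 3/4 with slerp weights a = sin((1−f)δ)/sin δ ≈ 0.251, b = sin(fδ)/sin δ ≈ 0.752.
p = a·p₁ + b·p₂ ≈ (0.139, 0.543, 0.828); φ = arcsin(p_z) ≈ 55.91°, λ = atan2(p_y, p_x) ≈ 75.61°.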